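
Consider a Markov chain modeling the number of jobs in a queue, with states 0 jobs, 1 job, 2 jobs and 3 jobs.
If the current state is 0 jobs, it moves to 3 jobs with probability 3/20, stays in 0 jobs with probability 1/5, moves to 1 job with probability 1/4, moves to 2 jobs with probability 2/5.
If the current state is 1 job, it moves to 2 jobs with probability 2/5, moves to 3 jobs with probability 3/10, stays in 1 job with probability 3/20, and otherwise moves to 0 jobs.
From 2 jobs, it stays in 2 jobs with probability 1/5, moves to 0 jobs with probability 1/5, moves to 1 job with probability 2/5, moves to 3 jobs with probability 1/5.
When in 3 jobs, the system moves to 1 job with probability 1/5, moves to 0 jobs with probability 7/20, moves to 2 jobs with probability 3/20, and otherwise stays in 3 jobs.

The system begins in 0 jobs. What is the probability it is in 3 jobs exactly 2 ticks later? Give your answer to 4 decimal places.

0.2300

Propagate the distribution vector 2 ticks from 0 jobs.
After 0 ticks: (1.0000, 0.0000, 0.0000, 0.0000)
After 1 tick: (0.2000, 0.2500, 0.4000, 0.1500)
After 2 ticks: (0.2100, 0.2775, 0.2825, 0.2300)
P(in 3 jobs after 2 ticks) = 0.2300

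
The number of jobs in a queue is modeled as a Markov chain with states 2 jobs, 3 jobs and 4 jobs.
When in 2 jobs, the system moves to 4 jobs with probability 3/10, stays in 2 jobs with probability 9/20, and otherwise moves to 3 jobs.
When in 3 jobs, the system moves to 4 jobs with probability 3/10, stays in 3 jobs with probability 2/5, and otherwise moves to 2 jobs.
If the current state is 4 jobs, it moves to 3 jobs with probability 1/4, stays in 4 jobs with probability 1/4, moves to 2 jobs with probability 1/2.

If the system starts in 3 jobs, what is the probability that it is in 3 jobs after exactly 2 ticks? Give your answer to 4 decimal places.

0.3100

Sum over the intermediate state after 1 tick:
P = P(3 jobs→2 jobs)·P(2 jobs→3 jobs) + P(3 jobs→3 jobs)·P(3 jobs→3 jobs) + P(3 jobs→4 jobs)·P(4 jobs→3 jobs)
  = 0.3×0.25 + 0.4×0.4 + 0.3×0.25
  = 0.0750 + 0.1600 + 0.0750 = 0.3100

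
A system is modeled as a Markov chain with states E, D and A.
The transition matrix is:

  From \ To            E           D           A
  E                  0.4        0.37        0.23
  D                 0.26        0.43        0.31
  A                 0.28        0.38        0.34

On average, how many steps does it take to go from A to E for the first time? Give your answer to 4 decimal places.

Let t(s) be the expected number of steps to first reach E from state s, with t(E) = 0. Conditioning on the first step:
t(D) = 1 + 0.43·t(D) + 0.31·t(A)
t(A) = 1 + 0.38·t(D) + 0.34·t(A)
Solving: t(D) = 3.7539, t(A) = 3.6765.
Expected steps from A to E: 3.6765.

3.6765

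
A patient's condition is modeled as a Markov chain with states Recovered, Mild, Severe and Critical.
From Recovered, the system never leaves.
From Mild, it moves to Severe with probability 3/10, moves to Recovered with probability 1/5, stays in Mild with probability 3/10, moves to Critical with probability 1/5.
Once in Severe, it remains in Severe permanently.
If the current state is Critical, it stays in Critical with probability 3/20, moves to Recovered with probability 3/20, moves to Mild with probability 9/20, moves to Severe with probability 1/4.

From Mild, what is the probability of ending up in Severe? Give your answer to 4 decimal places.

0.6040

Let h(s) be the probability of absorption at Severe starting from transient state s. Then h(Severe) = 1 and h(Recovered) = 0. By first-step analysis:
h(Mild) = 0.2·0 + 0.3·h(Mild) + 0.3·1 + 0.2·h(Critical)
h(Critical) = 0.15·0 + 0.45·h(Mild) + 0.25·1 + 0.15·h(Critical)
Solving: h(Mild) = 0.6040, h(Critical) = 0.6139.
Starting from Mild, the probability is 0.6040.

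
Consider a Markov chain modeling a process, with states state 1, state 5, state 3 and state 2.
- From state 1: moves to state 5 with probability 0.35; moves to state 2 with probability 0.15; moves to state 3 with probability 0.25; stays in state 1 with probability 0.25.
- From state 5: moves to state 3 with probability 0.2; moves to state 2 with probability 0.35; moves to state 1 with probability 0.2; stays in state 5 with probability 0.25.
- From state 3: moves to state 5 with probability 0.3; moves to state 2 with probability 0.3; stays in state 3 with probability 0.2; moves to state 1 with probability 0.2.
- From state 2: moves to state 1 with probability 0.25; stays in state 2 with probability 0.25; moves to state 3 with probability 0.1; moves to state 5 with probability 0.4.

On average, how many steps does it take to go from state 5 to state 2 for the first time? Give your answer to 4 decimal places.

Let t(s) be the expected number of steps to first reach state 2 from state s, with t(state 2) = 0. Conditioning on the first step:
t(state 1) = 1 + 0.25·t(state 1) + 0.35·t(state 5) + 0.25·t(state 3)
t(state 5) = 1 + 0.2·t(state 1) + 0.25·t(state 5) + 0.2·t(state 3)
t(state 3) = 1 + 0.2·t(state 1) + 0.3·t(state 5) + 0.2·t(state 3)
Solving: t(state 1) = 4.0796, t(state 5) = 3.3628, t(state 3) = 3.5310.
Expected steps from state 5 to state 2: 3.3628.

3.3628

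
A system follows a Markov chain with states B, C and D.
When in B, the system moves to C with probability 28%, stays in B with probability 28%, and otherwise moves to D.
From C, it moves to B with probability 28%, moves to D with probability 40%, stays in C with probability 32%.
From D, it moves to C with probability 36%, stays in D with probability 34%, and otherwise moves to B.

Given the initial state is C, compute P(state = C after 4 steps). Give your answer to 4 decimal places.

0.3240

Propagate the distribution vector 4 steps from C.
After 0 steps: (0.0000, 1.0000, 0.0000)
After 1 step: (0.2800, 0.3200, 0.4000)
After 2 steps: (0.2880, 0.3248, 0.3872)
After 3 steps: (0.2877, 0.3240, 0.3883)
After 4 steps: (0.2878, 0.3240, 0.3882)
P(in C after 4 steps) = 0.3240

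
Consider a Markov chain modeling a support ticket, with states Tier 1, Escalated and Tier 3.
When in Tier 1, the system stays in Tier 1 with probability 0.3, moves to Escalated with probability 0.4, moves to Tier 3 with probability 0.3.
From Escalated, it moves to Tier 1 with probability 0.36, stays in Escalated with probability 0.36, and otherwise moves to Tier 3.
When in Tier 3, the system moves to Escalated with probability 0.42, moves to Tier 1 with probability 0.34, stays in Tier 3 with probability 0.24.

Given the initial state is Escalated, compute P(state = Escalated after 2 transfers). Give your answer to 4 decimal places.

0.3912

Sum over the intermediate state after 1 transfer:
P = P(Escalated→Tier 1)·P(Tier 1→Escalated) + P(Escalated→Escalated)·P(Escalated→Escalated) + P(Escalated→Tier 3)·P(Tier 3→Escalated)
  = 0.36×0.4 + 0.36×0.36 + 0.28×0.42
  = 0.1440 + 0.1296 + 0.1176 = 0.3912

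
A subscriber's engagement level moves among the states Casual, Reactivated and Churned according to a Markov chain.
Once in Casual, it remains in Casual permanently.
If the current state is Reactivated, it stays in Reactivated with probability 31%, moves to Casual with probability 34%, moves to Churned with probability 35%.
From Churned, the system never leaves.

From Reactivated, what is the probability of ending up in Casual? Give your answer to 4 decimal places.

0.4928

Let h(s) be the probability of absorption at Casual starting from transient state s. Then h(Casual) = 1 and h(Churned) = 0. By first-step analysis:
h(Reactivated) = 0.34·1 + 0.31·h(Reactivated) + 0.35·0
Solving: h(Reactivated) = 0.4928.
Starting from Reactivated, the probability is 0.4928.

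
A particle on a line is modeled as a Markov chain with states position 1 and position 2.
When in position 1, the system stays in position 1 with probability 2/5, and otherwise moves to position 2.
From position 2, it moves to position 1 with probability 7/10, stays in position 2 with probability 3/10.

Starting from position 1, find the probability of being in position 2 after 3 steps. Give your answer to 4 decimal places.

0.4740

Propagate the distribution vector 3 steps from position 1.
After 0 steps: (1.0000, 0.0000)
After 1 step: (0.4000, 0.6000)
After 2 steps: (0.5800, 0.4200)
After 3 steps: (0.5260, 0.4740)
P(in position 2 after 3 steps) = 0.4740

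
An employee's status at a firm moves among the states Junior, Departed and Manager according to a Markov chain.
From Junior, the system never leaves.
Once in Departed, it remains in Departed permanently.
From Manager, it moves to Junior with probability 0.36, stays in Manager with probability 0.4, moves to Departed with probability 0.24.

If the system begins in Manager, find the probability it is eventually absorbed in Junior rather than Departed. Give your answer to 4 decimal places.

0.6000

Let h(s) be the probability of absorption at Junior starting from transient state s. Then h(Junior) = 1 and h(Departed) = 0. By first-step analysis:
h(Manager) = 0.36·1 + 0.24·0 + 0.4·h(Manager)
Solving: h(Manager) = 0.6000.
Starting from Manager, the probability is 0.6000.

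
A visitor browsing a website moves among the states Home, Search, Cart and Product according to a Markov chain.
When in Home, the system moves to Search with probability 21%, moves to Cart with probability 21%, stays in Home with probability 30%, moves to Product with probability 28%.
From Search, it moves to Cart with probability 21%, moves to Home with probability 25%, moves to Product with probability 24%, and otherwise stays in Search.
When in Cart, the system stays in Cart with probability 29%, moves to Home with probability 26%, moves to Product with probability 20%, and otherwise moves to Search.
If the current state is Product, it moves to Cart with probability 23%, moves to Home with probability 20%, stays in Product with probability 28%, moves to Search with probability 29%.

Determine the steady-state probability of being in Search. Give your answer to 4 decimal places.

Let the stationary distribution be π with π = πP and π_1 + π_2 + π_3 + π_4 = 1.
π_1 = 0.3·π_1 + 0.25·π_2 + 0.26·π_3 + 0.2·π_4
π_2 = 0.21·π_1 + 0.3·π_2 + 0.25·π_3 + 0.29·π_4
π_3 = 0.21·π_1 + 0.21·π_2 + 0.29·π_3 + 0.23·π_4
Solving with the normalization constraint gives π = (0.2524, 0.2631, 0.2337, 0.2508).
So the stationary probability of Search is 0.2631.

0.2631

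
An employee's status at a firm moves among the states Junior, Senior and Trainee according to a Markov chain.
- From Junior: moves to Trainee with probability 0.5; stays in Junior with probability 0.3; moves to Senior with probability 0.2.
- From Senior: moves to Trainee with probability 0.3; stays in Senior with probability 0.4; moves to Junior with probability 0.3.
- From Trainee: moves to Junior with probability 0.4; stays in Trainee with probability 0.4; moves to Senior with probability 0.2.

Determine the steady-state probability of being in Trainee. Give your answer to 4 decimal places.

Let the stationary distribution be π with π = πP and π_1 + π_2 + π_3 = 1.
π_1 = 0.3·π_1 + 0.3·π_2 + 0.4·π_3
π_2 = 0.2·π_1 + 0.4·π_2 + 0.2·π_3
Solving with the normalization constraint gives π = (0.3409, 0.2500, 0.4091).
So the stationary probability of Trainee is 0.4091.

0.4091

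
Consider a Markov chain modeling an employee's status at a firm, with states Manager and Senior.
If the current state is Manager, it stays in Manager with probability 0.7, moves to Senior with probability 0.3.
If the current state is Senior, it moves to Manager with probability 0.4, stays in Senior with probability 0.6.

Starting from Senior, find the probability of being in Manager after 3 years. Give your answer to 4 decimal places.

Propagate the distribution vector 3 years from Senior.
After 0 years: (0.0000, 1.0000)
After 1 year: (0.4000, 0.6000)
After 2 years: (0.5200, 0.4800)
After 3 years: (0.5560, 0.4440)
P(in Manager after 3 years) = 0.5560

0.5560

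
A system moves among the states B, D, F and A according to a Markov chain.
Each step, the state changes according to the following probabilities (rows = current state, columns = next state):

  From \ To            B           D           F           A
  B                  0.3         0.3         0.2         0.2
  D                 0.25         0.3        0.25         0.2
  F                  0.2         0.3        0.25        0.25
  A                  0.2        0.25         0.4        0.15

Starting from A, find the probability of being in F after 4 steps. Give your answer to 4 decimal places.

0.2685

Propagate the distribution vector 4 steps from A.
After 0 steps: (0.0000, 0.0000, 0.0000, 1.0000)
After 1 step: (0.2000, 0.2500, 0.4000, 0.1500)
After 2 steps: (0.2325, 0.2925, 0.2625, 0.2125)
After 3 steps: (0.2379, 0.2894, 0.2703, 0.2025)
After 4 steps: (0.2383, 0.2899, 0.2685, 0.2034)
P(in F after 4 steps) = 0.2685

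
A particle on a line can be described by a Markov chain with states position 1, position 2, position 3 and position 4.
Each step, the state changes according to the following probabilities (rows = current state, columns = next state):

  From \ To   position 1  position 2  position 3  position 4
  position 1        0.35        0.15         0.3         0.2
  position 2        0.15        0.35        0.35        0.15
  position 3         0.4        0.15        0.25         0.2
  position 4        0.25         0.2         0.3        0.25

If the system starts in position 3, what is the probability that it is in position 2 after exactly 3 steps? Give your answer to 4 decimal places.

Propagate the distribution vector 3 steps from position 3.
After 0 steps: (0.0000, 0.0000, 1.0000, 0.0000)
After 1 step: (0.4000, 0.1500, 0.2500, 0.2000)
After 2 steps: (0.3125, 0.1900, 0.2950, 0.2025)
After 3 steps: (0.3065, 0.1981, 0.2948, 0.2006)
P(in position 2 after 3 steps) = 0.1981

0.1981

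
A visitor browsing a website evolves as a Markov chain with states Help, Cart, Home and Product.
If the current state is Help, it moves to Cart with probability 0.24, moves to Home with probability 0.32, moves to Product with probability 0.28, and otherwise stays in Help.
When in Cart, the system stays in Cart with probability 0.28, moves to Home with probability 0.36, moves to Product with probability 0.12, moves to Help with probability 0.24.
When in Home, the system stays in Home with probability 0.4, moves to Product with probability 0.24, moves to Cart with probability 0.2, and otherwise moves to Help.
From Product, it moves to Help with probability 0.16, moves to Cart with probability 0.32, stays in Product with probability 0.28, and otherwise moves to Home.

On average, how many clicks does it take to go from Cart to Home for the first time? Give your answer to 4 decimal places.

3.0327

Let t(s) be the expected number of clicks to first reach Home from state s, with t(Home) = 0. Conditioning on the first click:
t(Help) = 1 + 0.16·t(Help) + 0.24·t(Cart) + 0.28·t(Product)
t(Cart) = 1 + 0.24·t(Help) + 0.28·t(Cart) + 0.12·t(Product)
t(Product) = 1 + 0.16·t(Help) + 0.32·t(Cart) + 0.28·t(Product)
Solving: t(Help) = 3.2068, t(Cart) = 3.0327, t(Product) = 3.4494.
Expected clicks from Cart to Home: 3.0327.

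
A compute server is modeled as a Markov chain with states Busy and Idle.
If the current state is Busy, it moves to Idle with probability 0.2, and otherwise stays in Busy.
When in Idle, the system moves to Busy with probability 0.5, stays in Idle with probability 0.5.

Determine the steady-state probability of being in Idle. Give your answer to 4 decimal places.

Let the stationary distribution be π with π = πP and π_1 + π_2 = 1.
π_1 = 0.8·π_1 + 0.5·π_2
Solving with the normalization constraint gives π = (0.7143, 0.2857).
So the stationary probability of Idle is 0.2857.

0.2857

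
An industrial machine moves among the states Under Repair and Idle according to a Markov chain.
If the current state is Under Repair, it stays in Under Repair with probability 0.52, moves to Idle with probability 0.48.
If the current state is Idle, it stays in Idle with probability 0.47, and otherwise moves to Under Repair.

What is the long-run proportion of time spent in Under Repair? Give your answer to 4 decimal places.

Let the stationary distribution be π with π = πP and π_1 + π_2 = 1.
π_1 = 0.52·π_1 + 0.53·π_2
Solving with the normalization constraint gives π = (0.5248, 0.4752).
So the stationary probability of Under Repair is 0.5248.

0.5248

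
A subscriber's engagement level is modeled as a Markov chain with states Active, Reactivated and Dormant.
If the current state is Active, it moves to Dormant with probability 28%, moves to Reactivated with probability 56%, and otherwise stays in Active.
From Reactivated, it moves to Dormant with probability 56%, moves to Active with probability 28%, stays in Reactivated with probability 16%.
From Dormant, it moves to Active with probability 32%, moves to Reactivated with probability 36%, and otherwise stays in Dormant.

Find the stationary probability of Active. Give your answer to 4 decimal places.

0.2640

Let the stationary distribution be π with π = πP and π_1 + π_2 + π_3 = 1.
π_1 = 0.16·π_1 + 0.28·π_2 + 0.32·π_3
π_2 = 0.56·π_1 + 0.16·π_2 + 0.36·π_3
Solving with the normalization constraint gives π = (0.2640, 0.3440, 0.3920).
So the stationary probability of Active is 0.2640.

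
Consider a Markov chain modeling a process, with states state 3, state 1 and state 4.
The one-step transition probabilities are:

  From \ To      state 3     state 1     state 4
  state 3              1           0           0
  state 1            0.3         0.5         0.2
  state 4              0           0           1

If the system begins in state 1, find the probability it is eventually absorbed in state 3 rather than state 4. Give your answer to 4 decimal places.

0.6000

Let h(s) be the probability of absorption at state 3 starting from transient state s. Then h(state 3) = 1 and h(state 4) = 0. By first-step analysis:
h(state 1) = 0.3·1 + 0.5·h(state 1) + 0.2·0
Solving: h(state 1) = 0.6000.
Starting from state 1, the probability is 0.6000.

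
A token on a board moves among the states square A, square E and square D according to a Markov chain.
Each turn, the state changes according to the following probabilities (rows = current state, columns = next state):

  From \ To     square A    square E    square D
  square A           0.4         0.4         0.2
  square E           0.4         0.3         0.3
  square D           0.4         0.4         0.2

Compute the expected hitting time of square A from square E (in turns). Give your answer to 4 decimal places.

Let t(s) be the expected number of turns to first reach square A from state s, with t(square A) = 0. Conditioning on the first turn:
t(square E) = 1 + 0.3·t(square E) + 0.3·t(square D)
t(square D) = 1 + 0.4·t(square E) + 0.2·t(square D)
Solving: t(square E) = 2.5000, t(square D) = 2.5000.
Expected turns from square E to square A: 2.5000.

2.5000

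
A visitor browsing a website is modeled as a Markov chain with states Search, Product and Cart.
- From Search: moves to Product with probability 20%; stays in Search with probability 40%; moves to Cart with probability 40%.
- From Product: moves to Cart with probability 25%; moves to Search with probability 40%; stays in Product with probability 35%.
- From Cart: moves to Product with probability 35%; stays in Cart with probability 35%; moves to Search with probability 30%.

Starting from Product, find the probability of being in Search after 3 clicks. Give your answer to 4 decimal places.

0.3665

Propagate the distribution vector 3 clicks from Product.
After 0 clicks: (0.0000, 1.0000, 0.0000)
After 1 click: (0.4000, 0.3500, 0.2500)
After 2 clicks: (0.3750, 0.2900, 0.3350)
After 3 clicks: (0.3665, 0.2938, 0.3398)
P(in Search after 3 clicks) = 0.3665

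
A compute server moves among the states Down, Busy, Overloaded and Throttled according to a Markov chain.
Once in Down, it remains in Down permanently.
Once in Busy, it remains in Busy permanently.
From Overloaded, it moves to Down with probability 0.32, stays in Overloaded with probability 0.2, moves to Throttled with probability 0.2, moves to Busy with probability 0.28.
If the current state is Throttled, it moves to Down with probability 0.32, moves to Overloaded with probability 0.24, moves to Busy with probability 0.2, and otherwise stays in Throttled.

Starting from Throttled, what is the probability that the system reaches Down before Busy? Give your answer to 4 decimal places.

Let h(s) be the probability of absorption at Down starting from transient state s. Then h(Down) = 1 and h(Busy) = 0. By first-step analysis:
h(Overloaded) = 0.32·1 + 0.28·0 + 0.2·h(Overloaded) + 0.2·h(Throttled)
h(Throttled) = 0.32·1 + 0.2·0 + 0.24·h(Overloaded) + 0.24·h(Throttled)
Solving: h(Overloaded) = 0.5486, h(Throttled) = 0.5943.
Starting from Throttled, the probability is 0.5943.

0.5943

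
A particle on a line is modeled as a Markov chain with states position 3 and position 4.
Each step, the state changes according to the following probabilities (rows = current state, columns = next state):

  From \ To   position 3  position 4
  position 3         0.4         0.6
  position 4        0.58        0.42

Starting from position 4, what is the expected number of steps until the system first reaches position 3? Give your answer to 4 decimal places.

Let t(s) be the expected number of steps to first reach position 3 from state s, with t(position 3) = 0. Conditioning on the first step:
t(position 4) = 1 + 0.42·t(position 4)
Solving: t(position 4) = 1.7241.
Expected steps from position 4 to position 3: 1.7241.

1.7241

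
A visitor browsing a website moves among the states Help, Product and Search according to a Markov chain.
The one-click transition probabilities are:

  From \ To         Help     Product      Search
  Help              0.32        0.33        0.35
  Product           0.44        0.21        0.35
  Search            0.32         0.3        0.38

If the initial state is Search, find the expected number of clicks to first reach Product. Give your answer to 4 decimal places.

Let t(s) be the expected number of clicks to first reach Product from state s, with t(Product) = 0. Conditioning on the first click:
t(Help) = 1 + 0.32·t(Help) + 0.35·t(Search)
t(Search) = 1 + 0.32·t(Help) + 0.38·t(Search)
Solving: t(Help) = 3.1331, t(Search) = 3.2300.
Expected clicks from Search to Product: 3.2300.

3.2300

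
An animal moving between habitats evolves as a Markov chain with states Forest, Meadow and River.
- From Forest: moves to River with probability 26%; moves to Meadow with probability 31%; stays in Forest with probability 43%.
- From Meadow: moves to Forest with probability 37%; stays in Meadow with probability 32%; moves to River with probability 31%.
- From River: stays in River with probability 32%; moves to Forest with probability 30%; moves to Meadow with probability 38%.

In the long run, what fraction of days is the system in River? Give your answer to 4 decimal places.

0.2944

Let the stationary distribution be π with π = πP and π_1 + π_2 + π_3 = 1.
π_1 = 0.43·π_1 + 0.37·π_2 + 0.3·π_3
π_2 = 0.31·π_1 + 0.32·π_2 + 0.38·π_3
Solving with the normalization constraint gives π = (0.3717, 0.3339, 0.2944).
So the stationary probability of River is 0.2944.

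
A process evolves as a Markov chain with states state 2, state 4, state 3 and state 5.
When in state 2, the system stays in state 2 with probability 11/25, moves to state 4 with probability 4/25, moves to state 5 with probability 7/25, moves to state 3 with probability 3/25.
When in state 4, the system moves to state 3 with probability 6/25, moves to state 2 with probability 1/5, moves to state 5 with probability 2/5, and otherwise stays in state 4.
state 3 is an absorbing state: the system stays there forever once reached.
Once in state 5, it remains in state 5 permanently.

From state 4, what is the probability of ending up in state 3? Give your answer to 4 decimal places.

Let h(s) be the probability of absorption at state 3 starting from transient state s. Then h(state 3) = 1 and h(state 5) = 0. By first-step analysis:
h(state 2) = 0.44·h(state 2) + 0.16·h(state 4) + 0.12·1 + 0.28·0
h(state 4) = 0.2·h(state 2) + 0.16·h(state 4) + 0.24·1 + 0.4·0
Solving: h(state 2) = 0.3175, h(state 4) = 0.3613.
Starting from state 4, the probability is 0.3613.

0.3613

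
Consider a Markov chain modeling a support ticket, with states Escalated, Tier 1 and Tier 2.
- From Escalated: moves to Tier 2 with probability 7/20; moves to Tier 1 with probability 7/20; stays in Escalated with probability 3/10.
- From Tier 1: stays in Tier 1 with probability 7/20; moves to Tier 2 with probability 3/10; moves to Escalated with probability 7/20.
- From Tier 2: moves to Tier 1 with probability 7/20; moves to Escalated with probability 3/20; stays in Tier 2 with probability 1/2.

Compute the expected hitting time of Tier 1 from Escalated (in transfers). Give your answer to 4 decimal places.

2.8571

Let t(s) be the expected number of transfers to first reach Tier 1 from state s, with t(Tier 1) = 0. Conditioning on the first transfer:
t(Escalated) = 1 + 0.3·t(Escalated) + 0.35·t(Tier 2)
t(Tier 2) = 1 + 0.15·t(Escalated) + 0.5·t(Tier 2)
Solving: t(Escalated) = 2.8571, t(Tier 2) = 2.8571.
Expected transfers from Escalated to Tier 1: 2.8571.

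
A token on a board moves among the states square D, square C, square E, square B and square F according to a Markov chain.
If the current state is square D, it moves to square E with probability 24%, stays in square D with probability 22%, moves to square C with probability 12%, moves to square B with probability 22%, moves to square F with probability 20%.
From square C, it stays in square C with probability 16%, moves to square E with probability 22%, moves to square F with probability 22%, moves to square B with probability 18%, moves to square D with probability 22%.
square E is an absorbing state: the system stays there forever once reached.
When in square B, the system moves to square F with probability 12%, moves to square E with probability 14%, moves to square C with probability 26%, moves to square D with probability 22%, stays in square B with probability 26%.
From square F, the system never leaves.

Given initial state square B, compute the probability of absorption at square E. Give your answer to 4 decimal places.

0.5300

Let h(s) be the probability of absorption at square E starting from transient state s. Then h(square E) = 1 and h(square F) = 0. By first-step analysis:
h(square D) = 0.22·h(square D) + 0.12·h(square C) + 0.24·1 + 0.22·h(square B) + 0.2·0
h(square C) = 0.22·h(square D) + 0.16·h(square C) + 0.22·1 + 0.18·h(square B) + 0.22·0
h(square B) = 0.22·h(square D) + 0.26·h(square C) + 0.14·1 + 0.26·h(square B) + 0.12·0
Solving: h(square D) = 0.5366, h(square C) = 0.5160, h(square B) = 0.5300.
Starting from square B, the probability is 0.5300.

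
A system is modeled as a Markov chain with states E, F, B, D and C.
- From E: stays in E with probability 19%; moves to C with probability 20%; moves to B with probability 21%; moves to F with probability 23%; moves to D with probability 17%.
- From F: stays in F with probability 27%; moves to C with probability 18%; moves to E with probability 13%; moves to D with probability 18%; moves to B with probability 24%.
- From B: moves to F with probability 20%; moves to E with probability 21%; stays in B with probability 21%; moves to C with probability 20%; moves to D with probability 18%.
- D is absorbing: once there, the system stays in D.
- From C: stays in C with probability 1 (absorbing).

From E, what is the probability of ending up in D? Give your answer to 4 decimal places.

Let h(s) be the probability of absorption at D starting from transient state s. Then h(D) = 1 and h(C) = 0. By first-step analysis:
h(E) = 0.19·h(E) + 0.23·h(F) + 0.21·h(B) + 0.17·1 + 0.2·0
h(F) = 0.13·h(E) + 0.27·h(F) + 0.24·h(B) + 0.18·1 + 0.18·0
h(B) = 0.21·h(E) + 0.2·h(F) + 0.21·h(B) + 0.18·1 + 0.2·0
Solving: h(E) = 0.4718, h(F) = 0.4873, h(B) = 0.4766.
Starting from E, the probability is 0.4718.

0.4718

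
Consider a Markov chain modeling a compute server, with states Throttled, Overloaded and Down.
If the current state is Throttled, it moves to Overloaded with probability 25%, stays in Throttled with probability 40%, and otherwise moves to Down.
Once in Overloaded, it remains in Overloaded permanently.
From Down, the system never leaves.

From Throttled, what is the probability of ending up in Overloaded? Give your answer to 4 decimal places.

Let h(s) be the probability of absorption at Overloaded starting from transient state s. Then h(Overloaded) = 1 and h(Down) = 0. By first-step analysis:
h(Throttled) = 0.4·h(Throttled) + 0.25·1 + 0.35·0
Solving: h(Throttled) = 0.4167.
Starting from Throttled, the probability is 0.4167.

0.4167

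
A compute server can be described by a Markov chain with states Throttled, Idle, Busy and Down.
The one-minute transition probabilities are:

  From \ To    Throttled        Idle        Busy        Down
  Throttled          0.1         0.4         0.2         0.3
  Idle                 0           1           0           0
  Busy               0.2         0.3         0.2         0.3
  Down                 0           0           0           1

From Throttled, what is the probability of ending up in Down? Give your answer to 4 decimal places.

Let h(s) be the probability of absorption at Down starting from transient state s. Then h(Down) = 1 and h(Idle) = 0. By first-step analysis:
h(Throttled) = 0.1·h(Throttled) + 0.4·0 + 0.2·h(Busy) + 0.3·1
h(Busy) = 0.2·h(Throttled) + 0.3·0 + 0.2·h(Busy) + 0.3·1
Solving: h(Throttled) = 0.4412, h(Busy) = 0.4853.
Starting from Throttled, the probability is 0.4412.

0.4412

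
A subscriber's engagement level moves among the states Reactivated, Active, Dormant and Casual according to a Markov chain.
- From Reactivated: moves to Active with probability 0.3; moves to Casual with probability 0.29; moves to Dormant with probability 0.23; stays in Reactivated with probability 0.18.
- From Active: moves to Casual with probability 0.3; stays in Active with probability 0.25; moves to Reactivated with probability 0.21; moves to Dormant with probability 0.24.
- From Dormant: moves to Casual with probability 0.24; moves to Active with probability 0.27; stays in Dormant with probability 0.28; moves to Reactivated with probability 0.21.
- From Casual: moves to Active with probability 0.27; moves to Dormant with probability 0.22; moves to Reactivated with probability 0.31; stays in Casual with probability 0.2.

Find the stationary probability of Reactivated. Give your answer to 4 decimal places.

0.2289

Let the stationary distribution be π with π = πP and π_1 + π_2 + π_3 + π_4 = 1.
π_1 = 0.18·π_1 + 0.21·π_2 + 0.21·π_3 + 0.31·π_4
π_2 = 0.3·π_1 + 0.25·π_2 + 0.27·π_3 + 0.27·π_4
π_3 = 0.23·π_1 + 0.24·π_2 + 0.28·π_3 + 0.22·π_4
Solving with the normalization constraint gives π = (0.2289, 0.2714, 0.2423, 0.2574).
So the stationary probability of Reactivated is 0.2289.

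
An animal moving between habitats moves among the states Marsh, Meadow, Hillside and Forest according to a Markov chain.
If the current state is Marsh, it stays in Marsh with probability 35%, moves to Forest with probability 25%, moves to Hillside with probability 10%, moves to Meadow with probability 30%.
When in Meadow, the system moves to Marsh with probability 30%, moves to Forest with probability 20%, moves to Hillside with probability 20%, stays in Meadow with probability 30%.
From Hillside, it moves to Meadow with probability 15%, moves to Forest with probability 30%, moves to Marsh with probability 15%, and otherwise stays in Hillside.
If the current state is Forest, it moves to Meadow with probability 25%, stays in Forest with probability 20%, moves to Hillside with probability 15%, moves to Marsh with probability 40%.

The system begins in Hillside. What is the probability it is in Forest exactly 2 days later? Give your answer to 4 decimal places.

Propagate the distribution vector 2 days from Hillside.
After 0 days: (0.0000, 0.0000, 1.0000, 0.0000)
After 1 day: (0.1500, 0.1500, 0.4000, 0.3000)
After 2 days: (0.2775, 0.2250, 0.2500, 0.2475)
P(in Forest after 2 days) = 0.2475

0.2475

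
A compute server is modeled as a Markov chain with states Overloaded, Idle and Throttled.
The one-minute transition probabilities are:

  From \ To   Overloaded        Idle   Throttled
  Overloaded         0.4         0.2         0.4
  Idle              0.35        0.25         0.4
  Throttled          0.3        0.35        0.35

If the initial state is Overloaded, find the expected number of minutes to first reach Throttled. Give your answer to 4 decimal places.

Let t(s) be the expected number of minutes to first reach Throttled from state s, with t(Throttled) = 0. Conditioning on the first minute:
t(Overloaded) = 1 + 0.4·t(Overloaded) + 0.2·t(Idle)
t(Idle) = 1 + 0.35·t(Overloaded) + 0.25·t(Idle)
Solving: t(Overloaded) = 2.5000, t(Idle) = 2.5000.
Expected minutes from Overloaded to Throttled: 2.5000.

2.5000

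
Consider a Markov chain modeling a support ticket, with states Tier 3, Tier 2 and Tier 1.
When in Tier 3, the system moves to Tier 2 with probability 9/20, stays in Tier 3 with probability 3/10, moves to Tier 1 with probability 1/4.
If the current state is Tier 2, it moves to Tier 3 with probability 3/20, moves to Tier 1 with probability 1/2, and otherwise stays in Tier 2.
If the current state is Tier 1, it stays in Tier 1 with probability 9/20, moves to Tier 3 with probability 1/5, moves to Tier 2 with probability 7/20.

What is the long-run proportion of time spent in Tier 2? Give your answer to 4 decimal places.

Let the stationary distribution be π with π = πP and π_1 + π_2 + π_3 = 1.
π_1 = 0.3·π_1 + 0.15·π_2 + 0.2·π_3
π_2 = 0.45·π_1 + 0.35·π_2 + 0.35·π_3
Solving with the normalization constraint gives π = (0.2017, 0.3702, 0.4282).
So the stationary probability of Tier 2 is 0.3702.

0.3702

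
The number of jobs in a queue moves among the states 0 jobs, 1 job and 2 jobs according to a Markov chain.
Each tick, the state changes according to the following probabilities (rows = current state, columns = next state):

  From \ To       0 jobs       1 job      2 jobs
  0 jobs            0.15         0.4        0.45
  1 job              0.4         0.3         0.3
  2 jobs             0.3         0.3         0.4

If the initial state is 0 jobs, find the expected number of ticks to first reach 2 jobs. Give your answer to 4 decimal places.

2.5287

Let t(s) be the expected number of ticks to first reach 2 jobs from state s, with t(2 jobs) = 0. Conditioning on the first tick:
t(0 jobs) = 1 + 0.15·t(0 jobs) + 0.4·t(1 job)
t(1 job) = 1 + 0.4·t(0 jobs) + 0.3·t(1 job)
Solving: t(0 jobs) = 2.5287, t(1 job) = 2.8736.
Expected ticks from 0 jobs to 2 jobs: 2.5287.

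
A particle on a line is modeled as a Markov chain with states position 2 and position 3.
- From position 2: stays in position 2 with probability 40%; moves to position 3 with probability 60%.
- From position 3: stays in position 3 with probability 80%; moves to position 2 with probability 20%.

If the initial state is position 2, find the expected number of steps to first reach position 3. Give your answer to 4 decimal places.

Let t(s) be the expected number of steps to first reach position 3 from state s, with t(position 3) = 0. Conditioning on the first step:
t(position 2) = 1 + 0.4·t(position 2)
Solving: t(position 2) = 1.6667.
Expected steps from position 2 to position 3: 1.6667.

1.6667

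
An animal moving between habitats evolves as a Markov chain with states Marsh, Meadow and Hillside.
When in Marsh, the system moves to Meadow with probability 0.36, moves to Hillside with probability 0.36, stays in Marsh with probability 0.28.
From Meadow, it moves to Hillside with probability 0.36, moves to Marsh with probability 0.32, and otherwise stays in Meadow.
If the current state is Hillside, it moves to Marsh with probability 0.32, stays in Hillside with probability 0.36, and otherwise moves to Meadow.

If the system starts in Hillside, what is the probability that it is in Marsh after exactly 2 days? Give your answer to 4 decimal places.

0.3072

Sum over the intermediate state after 1 day:
P = P(Hillside→Marsh)·P(Marsh→Marsh) + P(Hillside→Meadow)·P(Meadow→Marsh) + P(Hillside→Hillside)·P(Hillside→Marsh)
  = 0.32×0.28 + 0.32×0.32 + 0.36×0.32
  = 0.0896 + 0.1024 + 0.1152 = 0.3072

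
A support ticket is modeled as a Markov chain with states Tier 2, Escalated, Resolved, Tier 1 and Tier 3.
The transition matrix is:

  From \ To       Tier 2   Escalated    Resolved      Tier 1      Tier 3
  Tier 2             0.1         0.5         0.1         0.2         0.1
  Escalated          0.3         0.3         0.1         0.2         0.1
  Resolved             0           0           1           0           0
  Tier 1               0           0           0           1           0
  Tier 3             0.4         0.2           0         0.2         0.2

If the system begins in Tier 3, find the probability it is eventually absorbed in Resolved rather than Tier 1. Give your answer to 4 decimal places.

0.2308

Let h(s) be the probability of absorption at Resolved starting from transient state s. Then h(Resolved) = 1 and h(Tier 1) = 0. By first-step analysis:
h(Tier 2) = 0.1·h(Tier 2) + 0.5·h(Escalated) + 0.1·1 + 0.2·0 + 0.1·h(Tier 3)
h(Escalated) = 0.3·h(Tier 2) + 0.3·h(Escalated) + 0.1·1 + 0.2·0 + 0.1·h(Tier 3)
h(Tier 3) = 0.4·h(Tier 2) + 0.2·h(Escalated) + 0.2·0 + 0.2·h(Tier 3)
Solving: h(Tier 2) = 0.3077, h(Escalated) = 0.3077, h(Tier 3) = 0.2308.
Starting from Tier 3, the probability is 0.2308.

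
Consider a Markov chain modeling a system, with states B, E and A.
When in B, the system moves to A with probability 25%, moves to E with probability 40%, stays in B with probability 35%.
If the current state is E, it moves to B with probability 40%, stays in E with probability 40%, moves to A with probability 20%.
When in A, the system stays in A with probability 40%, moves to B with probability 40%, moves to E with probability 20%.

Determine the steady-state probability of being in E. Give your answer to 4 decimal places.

0.3452

Let the stationary distribution be π with π = πP and π_1 + π_2 + π_3 = 1.
π_1 = 0.35·π_1 + 0.4·π_2 + 0.4·π_3
π_2 = 0.4·π_1 + 0.4·π_2 + 0.2·π_3
Solving with the normalization constraint gives π = (0.3810, 0.3452, 0.2738).
So the stationary probability of E is 0.3452.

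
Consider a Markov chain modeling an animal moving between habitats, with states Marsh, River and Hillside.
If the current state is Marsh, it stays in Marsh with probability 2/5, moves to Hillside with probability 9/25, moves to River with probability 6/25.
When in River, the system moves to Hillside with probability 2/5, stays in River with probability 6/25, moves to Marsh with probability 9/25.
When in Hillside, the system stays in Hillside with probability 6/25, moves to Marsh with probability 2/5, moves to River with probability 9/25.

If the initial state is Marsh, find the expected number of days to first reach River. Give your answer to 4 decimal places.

3.5897

Let t(s) be the expected number of days to first reach River from state s, with t(River) = 0. Conditioning on the first day:
t(Marsh) = 1 + 0.4·t(Marsh) + 0.36·t(Hillside)
t(Hillside) = 1 + 0.4·t(Marsh) + 0.24·t(Hillside)
Solving: t(Marsh) = 3.5897, t(Hillside) = 3.2051.
Expected days from Marsh to River: 3.5897.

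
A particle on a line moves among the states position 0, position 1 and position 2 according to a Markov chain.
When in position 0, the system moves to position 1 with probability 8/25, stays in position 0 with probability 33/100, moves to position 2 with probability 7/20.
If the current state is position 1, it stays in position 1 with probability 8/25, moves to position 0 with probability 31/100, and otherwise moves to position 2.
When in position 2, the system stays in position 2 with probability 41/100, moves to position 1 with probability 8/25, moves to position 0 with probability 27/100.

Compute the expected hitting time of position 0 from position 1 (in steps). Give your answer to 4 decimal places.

Let t(s) be the expected number of steps to first reach position 0 from state s, with t(position 0) = 0. Conditioning on the first step:
t(position 1) = 1 + 0.32·t(position 1) + 0.37·t(position 2)
t(position 2) = 1 + 0.32·t(position 1) + 0.41·t(position 2)
Solving: t(position 1) = 3.3946, t(position 2) = 3.5361.
Expected steps from position 1 to position 0: 3.3946.

3.3946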